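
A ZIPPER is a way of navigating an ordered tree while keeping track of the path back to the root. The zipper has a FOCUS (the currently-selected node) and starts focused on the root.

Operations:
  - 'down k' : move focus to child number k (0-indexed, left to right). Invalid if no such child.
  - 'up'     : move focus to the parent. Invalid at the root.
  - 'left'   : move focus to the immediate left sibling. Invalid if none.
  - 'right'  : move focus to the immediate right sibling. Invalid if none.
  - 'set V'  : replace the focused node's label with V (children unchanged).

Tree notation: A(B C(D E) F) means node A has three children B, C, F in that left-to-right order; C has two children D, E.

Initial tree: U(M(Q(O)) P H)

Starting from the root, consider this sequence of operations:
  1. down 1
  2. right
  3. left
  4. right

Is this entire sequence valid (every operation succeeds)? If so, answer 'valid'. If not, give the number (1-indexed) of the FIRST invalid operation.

Step 1 (down 1): focus=P path=1 depth=1 children=[] left=['M'] right=['H'] parent=U
Step 2 (right): focus=H path=2 depth=1 children=[] left=['M', 'P'] right=[] parent=U
Step 3 (left): focus=P path=1 depth=1 children=[] left=['M'] right=['H'] parent=U
Step 4 (right): focus=H path=2 depth=1 children=[] left=['M', 'P'] right=[] parent=U

Answer: valid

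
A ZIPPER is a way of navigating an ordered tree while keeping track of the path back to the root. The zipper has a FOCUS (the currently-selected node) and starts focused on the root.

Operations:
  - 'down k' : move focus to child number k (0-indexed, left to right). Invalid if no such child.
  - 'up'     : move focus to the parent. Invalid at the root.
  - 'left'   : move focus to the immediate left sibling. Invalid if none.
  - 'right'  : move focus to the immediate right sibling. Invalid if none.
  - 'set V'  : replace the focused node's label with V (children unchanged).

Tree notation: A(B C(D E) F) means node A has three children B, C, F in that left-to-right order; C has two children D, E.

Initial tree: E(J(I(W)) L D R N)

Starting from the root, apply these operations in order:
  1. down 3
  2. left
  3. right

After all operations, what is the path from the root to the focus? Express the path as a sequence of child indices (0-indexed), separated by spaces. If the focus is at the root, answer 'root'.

Answer: 3

Derivation:
Step 1 (down 3): focus=R path=3 depth=1 children=[] left=['J', 'L', 'D'] right=['N'] parent=E
Step 2 (left): focus=D path=2 depth=1 children=[] left=['J', 'L'] right=['R', 'N'] parent=E
Step 3 (right): focus=R path=3 depth=1 children=[] left=['J', 'L', 'D'] right=['N'] parent=E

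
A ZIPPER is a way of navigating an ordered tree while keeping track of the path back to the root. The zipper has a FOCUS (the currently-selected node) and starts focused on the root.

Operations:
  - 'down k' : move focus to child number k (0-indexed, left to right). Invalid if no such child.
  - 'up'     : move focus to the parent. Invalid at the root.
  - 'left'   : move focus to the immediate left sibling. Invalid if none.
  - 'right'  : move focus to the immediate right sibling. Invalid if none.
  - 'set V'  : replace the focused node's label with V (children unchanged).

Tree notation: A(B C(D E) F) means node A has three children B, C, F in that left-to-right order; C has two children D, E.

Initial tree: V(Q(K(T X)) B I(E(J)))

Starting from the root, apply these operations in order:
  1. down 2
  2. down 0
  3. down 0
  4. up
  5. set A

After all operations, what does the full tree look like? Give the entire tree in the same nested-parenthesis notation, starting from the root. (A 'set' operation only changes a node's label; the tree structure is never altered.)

Step 1 (down 2): focus=I path=2 depth=1 children=['E'] left=['Q', 'B'] right=[] parent=V
Step 2 (down 0): focus=E path=2/0 depth=2 children=['J'] left=[] right=[] parent=I
Step 3 (down 0): focus=J path=2/0/0 depth=3 children=[] left=[] right=[] parent=E
Step 4 (up): focus=E path=2/0 depth=2 children=['J'] left=[] right=[] parent=I
Step 5 (set A): focus=A path=2/0 depth=2 children=['J'] left=[] right=[] parent=I

Answer: V(Q(K(T X)) B I(A(J)))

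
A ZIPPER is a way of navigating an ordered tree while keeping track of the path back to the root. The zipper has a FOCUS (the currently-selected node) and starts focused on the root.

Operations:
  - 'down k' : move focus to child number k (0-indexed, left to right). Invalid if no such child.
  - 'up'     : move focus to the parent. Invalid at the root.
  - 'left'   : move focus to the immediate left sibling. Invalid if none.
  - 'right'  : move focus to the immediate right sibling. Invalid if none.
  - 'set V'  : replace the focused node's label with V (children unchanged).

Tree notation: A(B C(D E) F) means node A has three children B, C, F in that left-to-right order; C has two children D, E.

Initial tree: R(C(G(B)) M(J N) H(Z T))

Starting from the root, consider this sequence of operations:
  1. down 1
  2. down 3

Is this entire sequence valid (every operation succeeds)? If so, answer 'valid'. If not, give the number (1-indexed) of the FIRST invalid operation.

Step 1 (down 1): focus=M path=1 depth=1 children=['J', 'N'] left=['C'] right=['H'] parent=R
Step 2 (down 3): INVALID

Answer: 2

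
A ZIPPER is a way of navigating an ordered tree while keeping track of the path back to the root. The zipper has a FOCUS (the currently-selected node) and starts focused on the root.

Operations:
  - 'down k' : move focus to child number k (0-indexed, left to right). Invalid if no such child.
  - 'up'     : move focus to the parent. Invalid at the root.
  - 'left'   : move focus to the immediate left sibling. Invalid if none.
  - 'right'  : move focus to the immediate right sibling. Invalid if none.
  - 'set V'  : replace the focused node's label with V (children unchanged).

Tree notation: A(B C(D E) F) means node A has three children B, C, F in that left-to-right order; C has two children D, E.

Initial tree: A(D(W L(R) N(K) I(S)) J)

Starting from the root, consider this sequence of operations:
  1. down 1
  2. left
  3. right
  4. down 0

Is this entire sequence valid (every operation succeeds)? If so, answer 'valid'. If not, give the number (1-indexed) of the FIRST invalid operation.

Answer: 4

Derivation:
Step 1 (down 1): focus=J path=1 depth=1 children=[] left=['D'] right=[] parent=A
Step 2 (left): focus=D path=0 depth=1 children=['W', 'L', 'N', 'I'] left=[] right=['J'] parent=A
Step 3 (right): focus=J path=1 depth=1 children=[] left=['D'] right=[] parent=A
Step 4 (down 0): INVALID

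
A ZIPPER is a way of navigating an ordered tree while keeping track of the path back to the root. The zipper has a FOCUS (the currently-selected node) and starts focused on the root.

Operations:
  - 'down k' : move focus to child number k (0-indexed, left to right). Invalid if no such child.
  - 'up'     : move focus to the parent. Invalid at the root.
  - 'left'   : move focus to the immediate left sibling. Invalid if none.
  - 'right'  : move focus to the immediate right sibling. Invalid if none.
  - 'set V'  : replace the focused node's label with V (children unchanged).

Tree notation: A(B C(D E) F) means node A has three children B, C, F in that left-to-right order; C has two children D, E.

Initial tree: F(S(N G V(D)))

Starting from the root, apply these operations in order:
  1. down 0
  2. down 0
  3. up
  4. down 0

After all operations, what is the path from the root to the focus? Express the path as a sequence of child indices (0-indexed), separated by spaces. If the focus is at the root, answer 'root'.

Step 1 (down 0): focus=S path=0 depth=1 children=['N', 'G', 'V'] left=[] right=[] parent=F
Step 2 (down 0): focus=N path=0/0 depth=2 children=[] left=[] right=['G', 'V'] parent=S
Step 3 (up): focus=S path=0 depth=1 children=['N', 'G', 'V'] left=[] right=[] parent=F
Step 4 (down 0): focus=N path=0/0 depth=2 children=[] left=[] right=['G', 'V'] parent=S

Answer: 0 0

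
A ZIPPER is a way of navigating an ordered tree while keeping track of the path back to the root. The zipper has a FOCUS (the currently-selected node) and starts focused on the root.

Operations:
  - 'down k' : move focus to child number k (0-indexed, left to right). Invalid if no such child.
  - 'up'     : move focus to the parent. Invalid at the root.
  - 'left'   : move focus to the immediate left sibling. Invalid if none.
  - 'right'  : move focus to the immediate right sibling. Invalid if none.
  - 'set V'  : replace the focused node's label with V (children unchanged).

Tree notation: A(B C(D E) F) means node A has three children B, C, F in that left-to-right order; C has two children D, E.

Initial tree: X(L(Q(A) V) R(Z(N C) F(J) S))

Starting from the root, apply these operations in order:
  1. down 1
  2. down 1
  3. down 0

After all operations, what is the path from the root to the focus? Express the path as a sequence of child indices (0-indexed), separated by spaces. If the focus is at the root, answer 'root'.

Step 1 (down 1): focus=R path=1 depth=1 children=['Z', 'F', 'S'] left=['L'] right=[] parent=X
Step 2 (down 1): focus=F path=1/1 depth=2 children=['J'] left=['Z'] right=['S'] parent=R
Step 3 (down 0): focus=J path=1/1/0 depth=3 children=[] left=[] right=[] parent=F

Answer: 1 1 0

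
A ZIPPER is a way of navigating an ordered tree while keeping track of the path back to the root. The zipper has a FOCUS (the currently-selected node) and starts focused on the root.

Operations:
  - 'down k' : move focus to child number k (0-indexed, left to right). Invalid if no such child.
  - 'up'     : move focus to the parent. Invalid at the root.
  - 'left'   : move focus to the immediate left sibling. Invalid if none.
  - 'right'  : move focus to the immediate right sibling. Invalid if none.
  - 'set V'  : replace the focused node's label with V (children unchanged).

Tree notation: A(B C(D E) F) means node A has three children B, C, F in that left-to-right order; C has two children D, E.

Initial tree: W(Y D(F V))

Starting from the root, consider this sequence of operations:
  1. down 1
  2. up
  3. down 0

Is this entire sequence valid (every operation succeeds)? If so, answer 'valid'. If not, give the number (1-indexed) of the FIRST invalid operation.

Step 1 (down 1): focus=D path=1 depth=1 children=['F', 'V'] left=['Y'] right=[] parent=W
Step 2 (up): focus=W path=root depth=0 children=['Y', 'D'] (at root)
Step 3 (down 0): focus=Y path=0 depth=1 children=[] left=[] right=['D'] parent=W

Answer: valid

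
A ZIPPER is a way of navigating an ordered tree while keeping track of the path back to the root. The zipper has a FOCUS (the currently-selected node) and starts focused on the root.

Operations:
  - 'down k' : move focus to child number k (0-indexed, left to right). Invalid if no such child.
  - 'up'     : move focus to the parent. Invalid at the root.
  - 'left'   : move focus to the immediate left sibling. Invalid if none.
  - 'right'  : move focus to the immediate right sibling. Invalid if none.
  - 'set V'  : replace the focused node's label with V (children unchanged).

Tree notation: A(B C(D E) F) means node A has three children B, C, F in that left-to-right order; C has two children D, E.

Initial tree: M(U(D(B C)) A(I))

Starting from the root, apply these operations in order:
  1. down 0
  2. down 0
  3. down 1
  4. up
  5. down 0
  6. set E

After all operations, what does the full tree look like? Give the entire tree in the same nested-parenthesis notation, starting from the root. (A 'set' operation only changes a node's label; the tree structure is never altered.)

Step 1 (down 0): focus=U path=0 depth=1 children=['D'] left=[] right=['A'] parent=M
Step 2 (down 0): focus=D path=0/0 depth=2 children=['B', 'C'] left=[] right=[] parent=U
Step 3 (down 1): focus=C path=0/0/1 depth=3 children=[] left=['B'] right=[] parent=D
Step 4 (up): focus=D path=0/0 depth=2 children=['B', 'C'] left=[] right=[] parent=U
Step 5 (down 0): focus=B path=0/0/0 depth=3 children=[] left=[] right=['C'] parent=D
Step 6 (set E): focus=E path=0/0/0 depth=3 children=[] left=[] right=['C'] parent=D

Answer: M(U(D(E C)) A(I))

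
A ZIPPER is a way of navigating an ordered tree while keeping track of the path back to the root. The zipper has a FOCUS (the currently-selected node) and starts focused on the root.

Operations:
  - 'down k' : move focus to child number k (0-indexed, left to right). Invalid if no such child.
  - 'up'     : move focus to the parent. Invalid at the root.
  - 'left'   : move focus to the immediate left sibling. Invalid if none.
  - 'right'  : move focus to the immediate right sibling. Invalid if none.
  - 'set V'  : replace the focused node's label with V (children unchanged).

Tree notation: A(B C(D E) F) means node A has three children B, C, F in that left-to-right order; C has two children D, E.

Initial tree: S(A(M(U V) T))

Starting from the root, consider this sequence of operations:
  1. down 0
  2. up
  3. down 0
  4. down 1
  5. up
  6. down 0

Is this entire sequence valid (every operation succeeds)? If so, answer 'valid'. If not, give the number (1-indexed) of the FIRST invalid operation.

Step 1 (down 0): focus=A path=0 depth=1 children=['M', 'T'] left=[] right=[] parent=S
Step 2 (up): focus=S path=root depth=0 children=['A'] (at root)
Step 3 (down 0): focus=A path=0 depth=1 children=['M', 'T'] left=[] right=[] parent=S
Step 4 (down 1): focus=T path=0/1 depth=2 children=[] left=['M'] right=[] parent=A
Step 5 (up): focus=A path=0 depth=1 children=['M', 'T'] left=[] right=[] parent=S
Step 6 (down 0): focus=M path=0/0 depth=2 children=['U', 'V'] left=[] right=['T'] parent=A

Answer: valid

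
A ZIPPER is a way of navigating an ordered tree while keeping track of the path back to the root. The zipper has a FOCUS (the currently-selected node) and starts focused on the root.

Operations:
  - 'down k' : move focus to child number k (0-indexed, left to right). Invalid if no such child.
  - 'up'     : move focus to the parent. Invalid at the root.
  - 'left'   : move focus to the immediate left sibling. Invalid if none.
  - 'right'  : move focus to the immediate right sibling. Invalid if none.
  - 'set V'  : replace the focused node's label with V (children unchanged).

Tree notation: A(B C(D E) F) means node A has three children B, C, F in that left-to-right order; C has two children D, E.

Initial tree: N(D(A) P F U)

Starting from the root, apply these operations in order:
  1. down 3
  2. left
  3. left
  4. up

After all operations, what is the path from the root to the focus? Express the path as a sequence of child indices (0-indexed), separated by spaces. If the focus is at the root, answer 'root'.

Answer: root

Derivation:
Step 1 (down 3): focus=U path=3 depth=1 children=[] left=['D', 'P', 'F'] right=[] parent=N
Step 2 (left): focus=F path=2 depth=1 children=[] left=['D', 'P'] right=['U'] parent=N
Step 3 (left): focus=P path=1 depth=1 children=[] left=['D'] right=['F', 'U'] parent=N
Step 4 (up): focus=N path=root depth=0 children=['D', 'P', 'F', 'U'] (at root)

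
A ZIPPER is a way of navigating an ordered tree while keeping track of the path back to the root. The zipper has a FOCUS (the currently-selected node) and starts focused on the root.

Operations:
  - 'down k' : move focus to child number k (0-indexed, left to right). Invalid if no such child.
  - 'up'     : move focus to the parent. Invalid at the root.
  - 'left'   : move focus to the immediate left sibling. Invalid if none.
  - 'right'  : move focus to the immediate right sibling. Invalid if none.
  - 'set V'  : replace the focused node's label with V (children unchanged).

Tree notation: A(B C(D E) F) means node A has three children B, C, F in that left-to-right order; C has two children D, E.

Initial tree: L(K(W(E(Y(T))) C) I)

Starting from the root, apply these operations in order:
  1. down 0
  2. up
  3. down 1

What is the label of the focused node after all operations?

Step 1 (down 0): focus=K path=0 depth=1 children=['W', 'C'] left=[] right=['I'] parent=L
Step 2 (up): focus=L path=root depth=0 children=['K', 'I'] (at root)
Step 3 (down 1): focus=I path=1 depth=1 children=[] left=['K'] right=[] parent=L

Answer: I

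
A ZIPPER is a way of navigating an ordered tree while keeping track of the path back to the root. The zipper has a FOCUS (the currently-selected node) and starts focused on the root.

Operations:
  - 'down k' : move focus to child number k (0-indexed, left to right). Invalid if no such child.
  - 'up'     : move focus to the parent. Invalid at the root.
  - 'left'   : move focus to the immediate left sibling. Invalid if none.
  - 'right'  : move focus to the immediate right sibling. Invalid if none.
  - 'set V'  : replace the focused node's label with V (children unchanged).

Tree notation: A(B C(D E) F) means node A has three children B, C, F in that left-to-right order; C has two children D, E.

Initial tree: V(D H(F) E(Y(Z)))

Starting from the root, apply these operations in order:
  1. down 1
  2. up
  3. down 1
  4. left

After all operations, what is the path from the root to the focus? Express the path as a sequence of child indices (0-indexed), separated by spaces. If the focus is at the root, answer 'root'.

Step 1 (down 1): focus=H path=1 depth=1 children=['F'] left=['D'] right=['E'] parent=V
Step 2 (up): focus=V path=root depth=0 children=['D', 'H', 'E'] (at root)
Step 3 (down 1): focus=H path=1 depth=1 children=['F'] left=['D'] right=['E'] parent=V
Step 4 (left): focus=D path=0 depth=1 children=[] left=[] right=['H', 'E'] parent=V

Answer: 0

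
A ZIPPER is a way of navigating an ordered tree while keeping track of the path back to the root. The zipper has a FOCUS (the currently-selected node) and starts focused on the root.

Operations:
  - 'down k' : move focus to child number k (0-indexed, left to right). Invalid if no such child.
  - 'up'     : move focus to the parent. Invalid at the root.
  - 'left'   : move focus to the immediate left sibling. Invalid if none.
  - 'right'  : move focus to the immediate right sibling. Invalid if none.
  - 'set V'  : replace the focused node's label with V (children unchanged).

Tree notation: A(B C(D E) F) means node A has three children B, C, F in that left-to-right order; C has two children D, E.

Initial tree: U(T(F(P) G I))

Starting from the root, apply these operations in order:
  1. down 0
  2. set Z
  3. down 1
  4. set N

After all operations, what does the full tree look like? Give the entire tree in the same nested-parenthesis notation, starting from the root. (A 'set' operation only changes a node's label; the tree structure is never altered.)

Answer: U(Z(F(P) N I))

Derivation:
Step 1 (down 0): focus=T path=0 depth=1 children=['F', 'G', 'I'] left=[] right=[] parent=U
Step 2 (set Z): focus=Z path=0 depth=1 children=['F', 'G', 'I'] left=[] right=[] parent=U
Step 3 (down 1): focus=G path=0/1 depth=2 children=[] left=['F'] right=['I'] parent=Z
Step 4 (set N): focus=N path=0/1 depth=2 children=[] left=['F'] right=['I'] parent=Z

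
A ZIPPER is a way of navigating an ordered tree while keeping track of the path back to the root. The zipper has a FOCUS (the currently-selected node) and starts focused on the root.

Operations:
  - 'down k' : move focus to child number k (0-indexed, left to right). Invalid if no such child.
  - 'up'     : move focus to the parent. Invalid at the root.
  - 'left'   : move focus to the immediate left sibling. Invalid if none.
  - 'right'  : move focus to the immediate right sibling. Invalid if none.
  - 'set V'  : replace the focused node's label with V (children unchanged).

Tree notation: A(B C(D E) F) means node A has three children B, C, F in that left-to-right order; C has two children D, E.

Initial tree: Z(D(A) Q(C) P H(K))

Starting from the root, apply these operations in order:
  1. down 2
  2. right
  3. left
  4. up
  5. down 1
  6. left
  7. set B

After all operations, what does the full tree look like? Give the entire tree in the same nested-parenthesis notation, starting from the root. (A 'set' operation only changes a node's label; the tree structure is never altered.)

Step 1 (down 2): focus=P path=2 depth=1 children=[] left=['D', 'Q'] right=['H'] parent=Z
Step 2 (right): focus=H path=3 depth=1 children=['K'] left=['D', 'Q', 'P'] right=[] parent=Z
Step 3 (left): focus=P path=2 depth=1 children=[] left=['D', 'Q'] right=['H'] parent=Z
Step 4 (up): focus=Z path=root depth=0 children=['D', 'Q', 'P', 'H'] (at root)
Step 5 (down 1): focus=Q path=1 depth=1 children=['C'] left=['D'] right=['P', 'H'] parent=Z
Step 6 (left): focus=D path=0 depth=1 children=['A'] left=[] right=['Q', 'P', 'H'] parent=Z
Step 7 (set B): focus=B path=0 depth=1 children=['A'] left=[] right=['Q', 'P', 'H'] parent=Z

Answer: Z(B(A) Q(C) P H(K))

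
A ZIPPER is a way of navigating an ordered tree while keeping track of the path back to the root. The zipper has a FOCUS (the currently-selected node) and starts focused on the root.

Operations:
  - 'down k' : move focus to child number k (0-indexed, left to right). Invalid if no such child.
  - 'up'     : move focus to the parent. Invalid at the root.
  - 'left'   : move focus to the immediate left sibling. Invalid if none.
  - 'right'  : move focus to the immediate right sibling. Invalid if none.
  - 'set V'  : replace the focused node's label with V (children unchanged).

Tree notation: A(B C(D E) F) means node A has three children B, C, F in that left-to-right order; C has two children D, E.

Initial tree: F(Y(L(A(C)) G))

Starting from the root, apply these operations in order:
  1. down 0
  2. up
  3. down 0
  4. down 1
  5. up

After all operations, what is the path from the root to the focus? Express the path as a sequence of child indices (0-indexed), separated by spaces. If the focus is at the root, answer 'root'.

Step 1 (down 0): focus=Y path=0 depth=1 children=['L', 'G'] left=[] right=[] parent=F
Step 2 (up): focus=F path=root depth=0 children=['Y'] (at root)
Step 3 (down 0): focus=Y path=0 depth=1 children=['L', 'G'] left=[] right=[] parent=F
Step 4 (down 1): focus=G path=0/1 depth=2 children=[] left=['L'] right=[] parent=Y
Step 5 (up): focus=Y path=0 depth=1 children=['L', 'G'] left=[] right=[] parent=F

Answer: 0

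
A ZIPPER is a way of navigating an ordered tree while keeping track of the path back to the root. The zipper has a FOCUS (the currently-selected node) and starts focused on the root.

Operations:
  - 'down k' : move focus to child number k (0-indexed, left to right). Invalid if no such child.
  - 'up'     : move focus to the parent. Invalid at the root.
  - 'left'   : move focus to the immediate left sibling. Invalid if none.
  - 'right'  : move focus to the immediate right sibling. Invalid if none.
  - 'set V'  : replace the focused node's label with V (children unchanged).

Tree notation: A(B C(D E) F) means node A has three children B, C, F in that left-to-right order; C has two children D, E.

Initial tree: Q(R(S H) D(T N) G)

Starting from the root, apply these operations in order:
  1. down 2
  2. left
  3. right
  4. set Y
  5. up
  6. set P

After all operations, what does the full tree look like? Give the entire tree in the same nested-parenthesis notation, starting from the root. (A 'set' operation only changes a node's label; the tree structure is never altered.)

Step 1 (down 2): focus=G path=2 depth=1 children=[] left=['R', 'D'] right=[] parent=Q
Step 2 (left): focus=D path=1 depth=1 children=['T', 'N'] left=['R'] right=['G'] parent=Q
Step 3 (right): focus=G path=2 depth=1 children=[] left=['R', 'D'] right=[] parent=Q
Step 4 (set Y): focus=Y path=2 depth=1 children=[] left=['R', 'D'] right=[] parent=Q
Step 5 (up): focus=Q path=root depth=0 children=['R', 'D', 'Y'] (at root)
Step 6 (set P): focus=P path=root depth=0 children=['R', 'D', 'Y'] (at root)

Answer: P(R(S H) D(T N) Y)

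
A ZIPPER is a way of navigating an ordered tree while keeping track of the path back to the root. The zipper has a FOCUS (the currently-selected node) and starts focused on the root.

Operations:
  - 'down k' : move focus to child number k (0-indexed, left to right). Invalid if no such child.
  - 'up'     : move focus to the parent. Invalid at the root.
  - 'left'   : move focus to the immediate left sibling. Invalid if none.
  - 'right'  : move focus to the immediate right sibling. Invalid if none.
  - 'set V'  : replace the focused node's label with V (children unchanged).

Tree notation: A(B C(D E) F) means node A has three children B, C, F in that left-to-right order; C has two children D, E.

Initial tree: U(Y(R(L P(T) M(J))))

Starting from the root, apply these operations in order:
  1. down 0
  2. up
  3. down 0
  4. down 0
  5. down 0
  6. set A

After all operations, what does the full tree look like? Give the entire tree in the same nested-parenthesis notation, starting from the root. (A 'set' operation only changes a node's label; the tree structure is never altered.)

Answer: U(Y(R(A P(T) M(J))))

Derivation:
Step 1 (down 0): focus=Y path=0 depth=1 children=['R'] left=[] right=[] parent=U
Step 2 (up): focus=U path=root depth=0 children=['Y'] (at root)
Step 3 (down 0): focus=Y path=0 depth=1 children=['R'] left=[] right=[] parent=U
Step 4 (down 0): focus=R path=0/0 depth=2 children=['L', 'P', 'M'] left=[] right=[] parent=Y
Step 5 (down 0): focus=L path=0/0/0 depth=3 children=[] left=[] right=['P', 'M'] parent=R
Step 6 (set A): focus=A path=0/0/0 depth=3 children=[] left=[] right=['P', 'M'] parent=R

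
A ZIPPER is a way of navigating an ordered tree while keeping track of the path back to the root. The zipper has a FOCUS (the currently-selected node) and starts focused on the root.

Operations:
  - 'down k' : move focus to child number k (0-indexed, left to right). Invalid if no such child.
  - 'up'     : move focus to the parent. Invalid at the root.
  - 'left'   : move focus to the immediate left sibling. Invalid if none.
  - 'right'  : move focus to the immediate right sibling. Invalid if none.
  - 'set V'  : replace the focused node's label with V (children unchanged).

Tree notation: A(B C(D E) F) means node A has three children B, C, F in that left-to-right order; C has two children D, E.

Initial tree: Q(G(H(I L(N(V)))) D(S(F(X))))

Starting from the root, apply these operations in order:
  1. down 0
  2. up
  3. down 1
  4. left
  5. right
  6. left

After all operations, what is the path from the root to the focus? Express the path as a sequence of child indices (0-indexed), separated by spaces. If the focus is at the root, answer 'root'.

Step 1 (down 0): focus=G path=0 depth=1 children=['H'] left=[] right=['D'] parent=Q
Step 2 (up): focus=Q path=root depth=0 children=['G', 'D'] (at root)
Step 3 (down 1): focus=D path=1 depth=1 children=['S'] left=['G'] right=[] parent=Q
Step 4 (left): focus=G path=0 depth=1 children=['H'] left=[] right=['D'] parent=Q
Step 5 (right): focus=D path=1 depth=1 children=['S'] left=['G'] right=[] parent=Q
Step 6 (left): focus=G path=0 depth=1 children=['H'] left=[] right=['D'] parent=Q

Answer: 0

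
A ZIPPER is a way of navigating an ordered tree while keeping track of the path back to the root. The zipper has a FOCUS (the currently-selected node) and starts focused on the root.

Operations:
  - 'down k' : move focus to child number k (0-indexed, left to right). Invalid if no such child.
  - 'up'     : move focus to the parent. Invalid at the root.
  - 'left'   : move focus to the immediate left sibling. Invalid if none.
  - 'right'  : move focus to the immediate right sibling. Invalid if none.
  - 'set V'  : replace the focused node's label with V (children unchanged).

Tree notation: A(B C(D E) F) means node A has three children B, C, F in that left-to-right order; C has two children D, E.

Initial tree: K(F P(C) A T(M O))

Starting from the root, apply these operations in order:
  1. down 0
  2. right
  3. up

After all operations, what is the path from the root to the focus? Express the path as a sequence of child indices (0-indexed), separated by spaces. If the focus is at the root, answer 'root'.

Step 1 (down 0): focus=F path=0 depth=1 children=[] left=[] right=['P', 'A', 'T'] parent=K
Step 2 (right): focus=P path=1 depth=1 children=['C'] left=['F'] right=['A', 'T'] parent=K
Step 3 (up): focus=K path=root depth=0 children=['F', 'P', 'A', 'T'] (at root)

Answer: root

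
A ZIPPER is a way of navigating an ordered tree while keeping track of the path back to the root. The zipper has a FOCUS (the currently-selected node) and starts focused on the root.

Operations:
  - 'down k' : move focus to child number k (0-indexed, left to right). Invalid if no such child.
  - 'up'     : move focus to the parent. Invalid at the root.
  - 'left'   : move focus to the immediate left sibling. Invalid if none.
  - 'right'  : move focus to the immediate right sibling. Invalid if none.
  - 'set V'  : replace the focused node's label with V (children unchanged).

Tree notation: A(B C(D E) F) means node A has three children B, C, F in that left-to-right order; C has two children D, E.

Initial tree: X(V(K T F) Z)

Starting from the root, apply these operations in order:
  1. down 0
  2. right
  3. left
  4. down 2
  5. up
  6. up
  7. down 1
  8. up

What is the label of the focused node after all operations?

Answer: X

Derivation:
Step 1 (down 0): focus=V path=0 depth=1 children=['K', 'T', 'F'] left=[] right=['Z'] parent=X
Step 2 (right): focus=Z path=1 depth=1 children=[] left=['V'] right=[] parent=X
Step 3 (left): focus=V path=0 depth=1 children=['K', 'T', 'F'] left=[] right=['Z'] parent=X
Step 4 (down 2): focus=F path=0/2 depth=2 children=[] left=['K', 'T'] right=[] parent=V
Step 5 (up): focus=V path=0 depth=1 children=['K', 'T', 'F'] left=[] right=['Z'] parent=X
Step 6 (up): focus=X path=root depth=0 children=['V', 'Z'] (at root)
Step 7 (down 1): focus=Z path=1 depth=1 children=[] left=['V'] right=[] parent=X
Step 8 (up): focus=X path=root depth=0 children=['V', 'Z'] (at root)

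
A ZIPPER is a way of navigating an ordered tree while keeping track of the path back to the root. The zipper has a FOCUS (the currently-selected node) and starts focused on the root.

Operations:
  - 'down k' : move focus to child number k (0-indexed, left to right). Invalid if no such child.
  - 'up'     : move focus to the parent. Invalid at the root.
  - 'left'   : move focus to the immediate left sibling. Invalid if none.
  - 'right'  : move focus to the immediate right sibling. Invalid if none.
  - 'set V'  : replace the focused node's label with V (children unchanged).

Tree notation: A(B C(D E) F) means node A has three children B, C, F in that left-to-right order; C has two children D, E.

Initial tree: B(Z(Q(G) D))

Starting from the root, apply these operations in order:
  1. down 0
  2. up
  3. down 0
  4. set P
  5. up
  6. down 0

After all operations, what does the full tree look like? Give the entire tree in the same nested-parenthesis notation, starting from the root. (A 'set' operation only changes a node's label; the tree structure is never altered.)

Answer: B(P(Q(G) D))

Derivation:
Step 1 (down 0): focus=Z path=0 depth=1 children=['Q', 'D'] left=[] right=[] parent=B
Step 2 (up): focus=B path=root depth=0 children=['Z'] (at root)
Step 3 (down 0): focus=Z path=0 depth=1 children=['Q', 'D'] left=[] right=[] parent=B
Step 4 (set P): focus=P path=0 depth=1 children=['Q', 'D'] left=[] right=[] parent=B
Step 5 (up): focus=B path=root depth=0 children=['P'] (at root)
Step 6 (down 0): focus=P path=0 depth=1 children=['Q', 'D'] left=[] right=[] parent=B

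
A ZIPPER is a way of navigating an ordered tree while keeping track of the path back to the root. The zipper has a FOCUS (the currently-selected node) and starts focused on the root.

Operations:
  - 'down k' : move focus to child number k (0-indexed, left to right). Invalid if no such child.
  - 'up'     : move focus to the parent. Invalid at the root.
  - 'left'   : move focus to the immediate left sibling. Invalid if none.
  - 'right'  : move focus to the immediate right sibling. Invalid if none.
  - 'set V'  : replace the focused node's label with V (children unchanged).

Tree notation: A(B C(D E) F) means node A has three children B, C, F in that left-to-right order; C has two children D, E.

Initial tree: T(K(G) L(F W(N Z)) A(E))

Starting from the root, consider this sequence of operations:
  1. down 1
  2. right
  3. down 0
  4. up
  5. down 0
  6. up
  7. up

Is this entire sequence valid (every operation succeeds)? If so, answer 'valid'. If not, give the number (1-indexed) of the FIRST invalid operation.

Answer: valid

Derivation:
Step 1 (down 1): focus=L path=1 depth=1 children=['F', 'W'] left=['K'] right=['A'] parent=T
Step 2 (right): focus=A path=2 depth=1 children=['E'] left=['K', 'L'] right=[] parent=T
Step 3 (down 0): focus=E path=2/0 depth=2 children=[] left=[] right=[] parent=A
Step 4 (up): focus=A path=2 depth=1 children=['E'] left=['K', 'L'] right=[] parent=T
Step 5 (down 0): focus=E path=2/0 depth=2 children=[] left=[] right=[] parent=A
Step 6 (up): focus=A path=2 depth=1 children=['E'] left=['K', 'L'] right=[] parent=T
Step 7 (up): focus=T path=root depth=0 children=['K', 'L', 'A'] (at root)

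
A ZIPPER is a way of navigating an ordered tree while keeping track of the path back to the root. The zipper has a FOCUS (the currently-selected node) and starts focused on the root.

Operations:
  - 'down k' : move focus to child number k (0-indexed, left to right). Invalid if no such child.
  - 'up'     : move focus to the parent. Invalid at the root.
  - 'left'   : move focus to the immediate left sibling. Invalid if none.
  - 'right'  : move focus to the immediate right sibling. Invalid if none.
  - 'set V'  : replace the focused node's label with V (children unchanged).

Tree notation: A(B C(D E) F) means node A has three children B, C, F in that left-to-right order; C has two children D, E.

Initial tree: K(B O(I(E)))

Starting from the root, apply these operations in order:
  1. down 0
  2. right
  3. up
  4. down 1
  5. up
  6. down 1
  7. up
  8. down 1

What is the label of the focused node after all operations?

Answer: O

Derivation:
Step 1 (down 0): focus=B path=0 depth=1 children=[] left=[] right=['O'] parent=K
Step 2 (right): focus=O path=1 depth=1 children=['I'] left=['B'] right=[] parent=K
Step 3 (up): focus=K path=root depth=0 children=['B', 'O'] (at root)
Step 4 (down 1): focus=O path=1 depth=1 children=['I'] left=['B'] right=[] parent=K
Step 5 (up): focus=K path=root depth=0 children=['B', 'O'] (at root)
Step 6 (down 1): focus=O path=1 depth=1 children=['I'] left=['B'] right=[] parent=K
Step 7 (up): focus=K path=root depth=0 children=['B', 'O'] (at root)
Step 8 (down 1): focus=O path=1 depth=1 children=['I'] left=['B'] right=[] parent=K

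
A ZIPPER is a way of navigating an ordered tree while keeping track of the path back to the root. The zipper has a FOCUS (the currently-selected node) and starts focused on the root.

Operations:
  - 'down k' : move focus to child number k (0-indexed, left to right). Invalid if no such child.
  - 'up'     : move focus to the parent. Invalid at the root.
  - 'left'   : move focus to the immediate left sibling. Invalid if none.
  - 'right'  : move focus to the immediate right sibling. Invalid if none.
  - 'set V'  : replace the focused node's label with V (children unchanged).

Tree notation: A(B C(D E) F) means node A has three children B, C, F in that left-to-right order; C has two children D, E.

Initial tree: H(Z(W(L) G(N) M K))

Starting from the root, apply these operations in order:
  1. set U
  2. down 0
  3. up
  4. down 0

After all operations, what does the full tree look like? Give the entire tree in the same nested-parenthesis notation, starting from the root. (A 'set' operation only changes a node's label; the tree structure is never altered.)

Answer: U(Z(W(L) G(N) M K))

Derivation:
Step 1 (set U): focus=U path=root depth=0 children=['Z'] (at root)
Step 2 (down 0): focus=Z path=0 depth=1 children=['W', 'G', 'M', 'K'] left=[] right=[] parent=U
Step 3 (up): focus=U path=root depth=0 children=['Z'] (at root)
Step 4 (down 0): focus=Z path=0 depth=1 children=['W', 'G', 'M', 'K'] left=[] right=[] parent=U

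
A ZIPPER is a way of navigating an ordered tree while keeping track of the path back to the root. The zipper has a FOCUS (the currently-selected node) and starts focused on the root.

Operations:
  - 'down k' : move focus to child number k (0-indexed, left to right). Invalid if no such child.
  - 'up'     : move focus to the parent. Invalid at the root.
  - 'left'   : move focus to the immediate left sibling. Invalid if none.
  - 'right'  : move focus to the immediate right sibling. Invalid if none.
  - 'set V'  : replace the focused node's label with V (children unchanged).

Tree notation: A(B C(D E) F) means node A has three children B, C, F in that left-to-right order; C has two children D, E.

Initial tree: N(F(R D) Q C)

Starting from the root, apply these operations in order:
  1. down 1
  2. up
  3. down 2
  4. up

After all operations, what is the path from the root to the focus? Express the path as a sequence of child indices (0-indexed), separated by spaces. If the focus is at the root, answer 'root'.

Answer: root

Derivation:
Step 1 (down 1): focus=Q path=1 depth=1 children=[] left=['F'] right=['C'] parent=N
Step 2 (up): focus=N path=root depth=0 children=['F', 'Q', 'C'] (at root)
Step 3 (down 2): focus=C path=2 depth=1 children=[] left=['F', 'Q'] right=[] parent=N
Step 4 (up): focus=N path=root depth=0 children=['F', 'Q', 'C'] (at root)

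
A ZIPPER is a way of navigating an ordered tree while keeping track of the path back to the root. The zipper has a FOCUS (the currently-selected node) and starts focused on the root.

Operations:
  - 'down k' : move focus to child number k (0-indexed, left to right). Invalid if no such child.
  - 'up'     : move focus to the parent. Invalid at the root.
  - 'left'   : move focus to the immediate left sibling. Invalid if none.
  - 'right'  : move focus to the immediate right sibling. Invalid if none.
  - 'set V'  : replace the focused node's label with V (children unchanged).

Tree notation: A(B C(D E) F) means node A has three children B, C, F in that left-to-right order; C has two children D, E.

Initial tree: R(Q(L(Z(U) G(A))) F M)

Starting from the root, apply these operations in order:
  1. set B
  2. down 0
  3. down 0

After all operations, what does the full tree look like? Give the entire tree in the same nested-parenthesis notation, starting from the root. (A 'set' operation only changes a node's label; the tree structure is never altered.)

Answer: B(Q(L(Z(U) G(A))) F M)

Derivation:
Step 1 (set B): focus=B path=root depth=0 children=['Q', 'F', 'M'] (at root)
Step 2 (down 0): focus=Q path=0 depth=1 children=['L'] left=[] right=['F', 'M'] parent=B
Step 3 (down 0): focus=L path=0/0 depth=2 children=['Z', 'G'] left=[] right=[] parent=Q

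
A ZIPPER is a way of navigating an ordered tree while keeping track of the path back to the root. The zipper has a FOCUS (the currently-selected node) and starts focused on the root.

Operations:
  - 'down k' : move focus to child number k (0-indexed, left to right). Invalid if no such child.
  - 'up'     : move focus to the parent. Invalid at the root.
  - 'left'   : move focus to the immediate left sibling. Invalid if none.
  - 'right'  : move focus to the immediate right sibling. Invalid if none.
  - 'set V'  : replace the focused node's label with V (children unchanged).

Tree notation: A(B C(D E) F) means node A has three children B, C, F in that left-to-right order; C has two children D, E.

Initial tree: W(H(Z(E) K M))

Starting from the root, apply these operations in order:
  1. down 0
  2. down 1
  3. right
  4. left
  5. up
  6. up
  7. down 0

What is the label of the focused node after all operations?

Step 1 (down 0): focus=H path=0 depth=1 children=['Z', 'K', 'M'] left=[] right=[] parent=W
Step 2 (down 1): focus=K path=0/1 depth=2 children=[] left=['Z'] right=['M'] parent=H
Step 3 (right): focus=M path=0/2 depth=2 children=[] left=['Z', 'K'] right=[] parent=H
Step 4 (left): focus=K path=0/1 depth=2 children=[] left=['Z'] right=['M'] parent=H
Step 5 (up): focus=H path=0 depth=1 children=['Z', 'K', 'M'] left=[] right=[] parent=W
Step 6 (up): focus=W path=root depth=0 children=['H'] (at root)
Step 7 (down 0): focus=H path=0 depth=1 children=['Z', 'K', 'M'] left=[] right=[] parent=W

Answer: H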